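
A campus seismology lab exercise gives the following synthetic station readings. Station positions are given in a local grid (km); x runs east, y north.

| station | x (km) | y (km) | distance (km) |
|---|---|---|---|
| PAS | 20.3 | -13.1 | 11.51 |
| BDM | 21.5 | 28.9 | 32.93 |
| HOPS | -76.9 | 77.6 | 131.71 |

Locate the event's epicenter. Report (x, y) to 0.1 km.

Circle about each station: (x − 20.3)² + (y + 13.1)² = 11.51²; (x − 21.5)² + (y − 28.9)² = 32.93²; (x + 76.9)² + (y − 77.6)² = 131.71².
Subtracting pairs of circle equations eliminates x²+y² and gives linear equations (the radical axes):
2.4 x + 84.0 y = -238.14
-194.4 x + 181.4 y = -5863.37
Solving the 2×2 system: x ≈ 26.8, y ≈ -3.6 km.
Check against PAS (with the unrounded x, y): √((x − 20.3)²+(y + 13.1)²) = 11.51 ≈ 11.51 km. ✓

(26.8, -3.6)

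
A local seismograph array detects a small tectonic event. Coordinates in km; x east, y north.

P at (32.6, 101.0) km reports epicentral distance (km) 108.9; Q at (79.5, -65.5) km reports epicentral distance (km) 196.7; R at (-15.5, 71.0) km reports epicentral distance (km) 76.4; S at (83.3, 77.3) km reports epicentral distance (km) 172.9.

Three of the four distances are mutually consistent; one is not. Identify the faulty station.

P

Solve using three stations at a time. Using Q, R, S (subtract circle equations pairwise → linear system) gives (x, y) ≈ (-85.7, 41.1).
Distances from that point to each station vs reported:
  P: calculated 132.6 vs reported 108.9 → residual 23.7 km
  Q: calculated 196.7 vs reported 196.7 → residual 0.0 km
  R: calculated 76.3 vs reported 76.4 → residual 0.1 km
  S: calculated 172.9 vs reported 172.9 → residual 0.0 km
Q, R, S are mutually consistent (residuals ≈ 0); P is off by 23.7 km.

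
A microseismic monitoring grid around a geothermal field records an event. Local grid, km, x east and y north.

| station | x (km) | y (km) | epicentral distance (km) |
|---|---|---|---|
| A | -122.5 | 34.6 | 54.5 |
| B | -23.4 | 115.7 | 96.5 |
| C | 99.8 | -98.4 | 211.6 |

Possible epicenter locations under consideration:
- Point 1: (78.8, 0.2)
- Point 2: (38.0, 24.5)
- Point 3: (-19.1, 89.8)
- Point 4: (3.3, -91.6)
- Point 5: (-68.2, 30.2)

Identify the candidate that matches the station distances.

Point 5

For each candidate, compare |candidate − station| to the reported distance:
Point 1: residuals A 149.7, B 57.7, C 110.8 → max 149.7 km
Point 2: residuals A 106.3, B 13.4, C 74.0 → max 106.3 km
Point 3: residuals A 62.7, B 70.2, C 11.0 → max 70.2 km
Point 4: residuals A 123.7, B 112.5, C 114.9 → max 123.7 km
Point 5: residuals A 0.0, B 0.0, C 0.0 → max 0.0 km
Only Point 5 has all residuals ≈ 0.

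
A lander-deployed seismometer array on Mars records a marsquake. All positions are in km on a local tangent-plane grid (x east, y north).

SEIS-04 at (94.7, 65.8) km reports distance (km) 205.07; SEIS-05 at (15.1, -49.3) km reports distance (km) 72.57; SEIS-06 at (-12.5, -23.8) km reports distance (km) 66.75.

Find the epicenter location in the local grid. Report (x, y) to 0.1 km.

Circle about each station: (x − 94.7)² + (y − 65.8)² = 205.07²; (x − 15.1)² + (y + 49.3)² = 72.57²; (x + 12.5)² + (y + 23.8)² = 66.75².
Subtracting the SEIS-04 equation from the SEIS-05 and SEIS-06 equations removes the quadratic terms:
-159.2 x − 230.2 y = 26148.07
-214.4 x − 179.2 y = 25023.10
Solving the 2×2 system: x ≈ -51.6, y ≈ -77.9 km.

x ≈ -51.6 km, y ≈ -77.9 km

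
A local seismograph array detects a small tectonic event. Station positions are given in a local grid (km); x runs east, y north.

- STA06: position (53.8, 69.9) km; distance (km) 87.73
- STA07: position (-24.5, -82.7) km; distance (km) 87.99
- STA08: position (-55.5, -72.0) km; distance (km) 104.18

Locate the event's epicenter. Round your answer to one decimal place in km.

Circle about each station: (x − 53.8)² + (y − 69.9)² = 87.73²; (x + 24.5)² + (y + 82.7)² = 87.99²; (x + 55.5)² + (y + 72.0)² = 104.18².
Subtracting pairs of circle equations eliminates x²+y² and gives linear equations (the radical axes):
-156.6 x − 305.2 y = -386.60
-218.6 x − 283.8 y = -2673.12
Solving the 2×2 system: x ≈ 31.7, y ≈ -15.0 km.
Check against STA06 (with the unrounded x, y): √((x − 53.8)²+(y − 69.9)²) = 87.73 ≈ 87.73 km. ✓

(31.7, -15.0)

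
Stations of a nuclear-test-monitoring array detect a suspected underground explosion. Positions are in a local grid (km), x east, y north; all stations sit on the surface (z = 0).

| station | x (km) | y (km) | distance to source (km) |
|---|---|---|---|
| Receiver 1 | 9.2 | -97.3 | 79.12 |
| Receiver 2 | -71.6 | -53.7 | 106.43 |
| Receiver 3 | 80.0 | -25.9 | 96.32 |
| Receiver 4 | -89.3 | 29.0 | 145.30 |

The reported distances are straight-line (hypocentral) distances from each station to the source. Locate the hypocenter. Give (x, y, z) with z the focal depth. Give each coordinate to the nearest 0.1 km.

(13.1, -51.5, 64.4)

Each station gives a sphere (x−x_i)² + (y−y_i)² + z² = d_i² (stations at z=0).
Subtracting the Receiver 1 sphere from Receiver 2 and Receiver 3: z² cancels, leaving linear equations in x and y:
-161.6 x + 87.2 y = -6609.05
141.6 x + 142.8 y = -5498.69
Solving: x ≈ 13.107, y ≈ -51.503 km (keep extra digits for the depth step; rounded: 13.1, -51.5).
Then from the Receiver 1 sphere: z² = 79.12² − (x − 9.2)² − (y + 97.3)² with x = 13.107, y = -51.503, so z ≈ 64.400 ≈ 64.4 km.
Check against Receiver 4 (with the unrounded solution): distance 145.31 ≈ 145.30 km. ✓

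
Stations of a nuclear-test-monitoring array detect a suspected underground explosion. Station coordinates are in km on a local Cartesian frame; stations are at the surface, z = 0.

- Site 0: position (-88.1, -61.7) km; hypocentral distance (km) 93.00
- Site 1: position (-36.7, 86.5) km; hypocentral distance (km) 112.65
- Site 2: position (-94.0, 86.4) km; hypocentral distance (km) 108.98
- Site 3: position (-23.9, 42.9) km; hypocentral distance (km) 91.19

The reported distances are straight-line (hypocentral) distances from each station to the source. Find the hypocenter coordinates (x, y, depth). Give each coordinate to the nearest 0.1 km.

Each station gives a sphere (x−x_i)² + (y−y_i)² + z² = d_i² (stations at z=0).
Subtracting the Site 0 sphere from Site 1 and Site 2: z² cancels, leaving linear equations in x and y:
102.8 x + 296.4 y = -6780.38
-11.8 x + 296.2 y = 1504.82
Solving: x ≈ -72.301, y ≈ 2.200 km (keep extra digits for the depth step; rounded: -72.3, 2.2).
Then from the Site 0 sphere: z² = 93.00² − (x + 88.1)² − (y + 61.7)² with x = -72.301, y = 2.200, so z ≈ 65.698 ≈ 65.7 km.

x ≈ -72.3 km, y ≈ 2.2 km, depth ≈ 65.7 km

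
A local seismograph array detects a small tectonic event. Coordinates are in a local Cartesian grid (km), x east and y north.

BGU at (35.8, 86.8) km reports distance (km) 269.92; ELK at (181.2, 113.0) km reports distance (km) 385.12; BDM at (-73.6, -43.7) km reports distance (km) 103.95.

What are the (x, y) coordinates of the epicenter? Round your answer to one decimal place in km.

Circle about each station: (x − 35.8)² + (y − 86.8)² = 269.92²; (x − 181.2)² + (y − 113.0)² = 385.12²; (x + 73.6)² + (y + 43.7)² = 103.95².
Subtracting the BGU equation from the ELK and BDM equations removes the quadratic terms:
290.8 x + 52.4 y = -38674.05
-218.8 x − 261.0 y = 60561.97
Solving the 2×2 system: x ≈ -107.4, y ≈ -142.0 km.

(-107.4, -142.0)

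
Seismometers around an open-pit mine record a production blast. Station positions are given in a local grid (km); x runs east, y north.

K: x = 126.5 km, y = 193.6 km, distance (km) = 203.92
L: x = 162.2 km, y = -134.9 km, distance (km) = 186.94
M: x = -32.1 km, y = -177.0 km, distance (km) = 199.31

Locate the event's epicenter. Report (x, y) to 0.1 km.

(41.8, 8.1)

Circle about each station: (x − 126.5)² + (y − 193.6)² = 203.92²; (x − 162.2)² + (y + 134.9)² = 186.94²; (x + 32.1)² + (y + 177.0)² = 199.31².
Subtracting the K equation from the L and M equations removes the quadratic terms:
71.4 x − 657.0 y = -2339.56
-317.2 x − 741.2 y = -19264.91
Solving the 2×2 system: x ≈ 41.8, y ≈ 8.1 km.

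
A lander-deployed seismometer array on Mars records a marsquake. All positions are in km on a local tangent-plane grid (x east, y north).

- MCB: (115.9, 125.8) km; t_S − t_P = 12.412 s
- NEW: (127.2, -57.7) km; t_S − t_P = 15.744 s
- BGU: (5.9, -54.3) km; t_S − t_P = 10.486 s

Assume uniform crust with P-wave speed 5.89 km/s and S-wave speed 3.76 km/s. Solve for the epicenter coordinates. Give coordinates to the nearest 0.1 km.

Distance from S−P lag: d = Δt · v_P v_S / (v_P − v_S) = Δt · (5.89·3.76)/(5.89−3.76) ≈ 10.3974·Δt.
So d_MCB = 129.05, d_NEW = 163.70, d_BGU = 109.03 km.
Circle about each station: (x − 115.9)² + (y − 125.8)² = 129.05²; (x − 127.2)² + (y + 57.7)² = 163.70²; (x − 5.9)² + (y + 54.3)² = 109.03².
Subtracting the MCB equation from the NEW and BGU equations removes the quadratic terms:
22.6 x − 367.0 y = -19893.11
-220.0 x − 360.2 y = -21508.79
Solving the 2×2 system: x ≈ 8.2, y ≈ 54.7 km.

x ≈ 8.2 km, y ≈ 54.7 km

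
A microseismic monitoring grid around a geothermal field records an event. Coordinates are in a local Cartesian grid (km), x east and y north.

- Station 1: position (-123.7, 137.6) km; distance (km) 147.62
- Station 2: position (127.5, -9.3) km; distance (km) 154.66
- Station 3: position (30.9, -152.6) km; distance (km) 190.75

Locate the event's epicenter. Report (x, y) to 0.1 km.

-21.9 km east, 30.7 km north

Circle about each station: (x + 123.7)² + (y − 137.6)² = 147.62²; (x − 127.5)² + (y + 9.3)² = 154.66²; (x − 30.9)² + (y + 152.6)² = 190.75².
Subtracting the Station 1 equation from the Station 2 and Station 3 equations removes the quadratic terms:
502.4 x − 293.8 y = -20020.76
309.2 x − 580.4 y = -24587.78
Solving the 2×2 system: x ≈ -21.9, y ≈ 30.7 km.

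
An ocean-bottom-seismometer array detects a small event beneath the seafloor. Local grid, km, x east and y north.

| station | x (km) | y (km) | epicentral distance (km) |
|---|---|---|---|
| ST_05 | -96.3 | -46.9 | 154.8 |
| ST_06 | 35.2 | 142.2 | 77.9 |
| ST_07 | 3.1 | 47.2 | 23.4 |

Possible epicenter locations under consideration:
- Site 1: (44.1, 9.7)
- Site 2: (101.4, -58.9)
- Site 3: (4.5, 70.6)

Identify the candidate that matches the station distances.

Site 3

For each candidate, compare |candidate − station| to the reported distance:
Site 1: residuals ST_05 3.4, ST_06 54.9, ST_07 32.2 → max 54.9 km
Site 2: residuals ST_05 43.3, ST_06 133.8, ST_07 121.2 → max 133.8 km
Site 3: residuals ST_05 0.0, ST_06 0.0, ST_07 0.0 → max 0.0 km
Only Site 3 has all residuals ≈ 0.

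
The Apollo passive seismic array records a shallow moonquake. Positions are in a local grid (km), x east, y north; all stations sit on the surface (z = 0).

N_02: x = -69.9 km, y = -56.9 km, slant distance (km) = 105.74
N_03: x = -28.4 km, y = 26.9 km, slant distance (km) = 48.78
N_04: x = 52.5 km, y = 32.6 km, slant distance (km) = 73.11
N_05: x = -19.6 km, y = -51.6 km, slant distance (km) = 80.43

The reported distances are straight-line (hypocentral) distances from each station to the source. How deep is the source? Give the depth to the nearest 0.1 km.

41.5 km

Each station gives a sphere (x−x_i)² + (y−y_i)² + z² = d_i² (stations at z=0).
Subtracting the N_02 sphere from N_03 and N_04: z² cancels, leaving linear equations in x and y:
83.0 x + 167.6 y = 2208.01
244.8 x + 179.0 y = 1531.27
Solving: x ≈ -5.296, y ≈ 15.797 km (keep extra digits for the depth step; rounded: -5.3, 15.8).
Then from the N_02 sphere: z² = 105.74² − (x + 69.9)² − (y + 56.9)² with x = -5.296, y = 15.797, so z ≈ 41.502 ≈ 41.5 km.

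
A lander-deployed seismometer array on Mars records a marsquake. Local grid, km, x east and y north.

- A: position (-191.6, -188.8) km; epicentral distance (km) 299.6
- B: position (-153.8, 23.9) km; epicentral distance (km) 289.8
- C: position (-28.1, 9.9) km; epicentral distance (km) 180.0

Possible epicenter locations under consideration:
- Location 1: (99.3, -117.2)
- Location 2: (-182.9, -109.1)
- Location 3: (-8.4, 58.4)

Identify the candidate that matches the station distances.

Location 1

For each candidate, compare |candidate − station| to the reported distance:
Location 1: residuals A 0.0, B 0.0, C 0.0 → max 0.0 km
Location 2: residuals A 219.4, B 153.7, C 15.3 → max 219.4 km
Location 3: residuals A 8.1, B 140.4, C 127.7 → max 140.4 km
Only Location 1 has all residuals ≈ 0.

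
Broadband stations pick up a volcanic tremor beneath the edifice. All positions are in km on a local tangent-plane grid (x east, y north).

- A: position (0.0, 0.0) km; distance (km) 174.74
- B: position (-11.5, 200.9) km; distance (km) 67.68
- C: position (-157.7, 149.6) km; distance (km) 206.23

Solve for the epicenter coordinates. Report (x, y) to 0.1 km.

Circle about each station: x² + y² = 174.74²; (x + 11.5)² + (y − 200.9)² = 67.68²; (x + 157.7)² + (y − 149.6)² = 206.23².
Subtracting the A equation from the B and C equations removes the quadratic terms:
-23.0 x + 401.8 y = 66446.55
-315.4 x + 299.2 y = 35252.70
Solving the 2×2 system: x ≈ 47.7, y ≈ 168.1 km.
Check against A (with the unrounded x, y): √(x²+y²) = 174.74 ≈ 174.74 km. ✓

47.7 km east, 168.1 km north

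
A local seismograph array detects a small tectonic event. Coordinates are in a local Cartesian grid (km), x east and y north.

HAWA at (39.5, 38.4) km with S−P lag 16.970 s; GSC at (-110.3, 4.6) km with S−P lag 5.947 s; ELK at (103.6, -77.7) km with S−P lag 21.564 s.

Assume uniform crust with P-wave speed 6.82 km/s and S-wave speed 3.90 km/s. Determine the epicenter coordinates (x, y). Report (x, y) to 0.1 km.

-90.2 km east, -45.7 km north

Distance from S−P lag: d = Δt · v_P v_S / (v_P − v_S) = Δt · (6.82·3.90)/(6.82−3.90) ≈ 9.1089·Δt.
So d_HAWA = 154.58, d_GSC = 54.17, d_ELK = 196.42 km.
Circle about each station: (x − 39.5)² + (y − 38.4)² = 154.58²; (x + 110.3)² + (y − 4.6)² = 54.17²; (x − 103.6)² + (y + 77.7)² = 196.42².
Subtracting the HAWA equation from the GSC and ELK equations removes the quadratic terms:
-299.6 x − 67.6 y = 30113.03
128.2 x − 232.2 y = -950.40
Solving the 2×2 system: x ≈ -90.2, y ≈ -45.7 km.
Check against HAWA (with the unrounded x, y): √((x − 39.5)²+(y − 38.4)²) = 154.58 ≈ 154.58 km. ✓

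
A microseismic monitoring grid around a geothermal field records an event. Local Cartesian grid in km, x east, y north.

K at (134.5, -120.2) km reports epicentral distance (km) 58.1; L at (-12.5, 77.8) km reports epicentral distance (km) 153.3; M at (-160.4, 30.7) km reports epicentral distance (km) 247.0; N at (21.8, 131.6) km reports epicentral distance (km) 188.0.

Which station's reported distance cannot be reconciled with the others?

K

Solve using three stations at a time. Using L, M, N (subtract circle equations pairwise → linear system) gives (x, y) ≈ (73.3, -49.1).
Distances from that point to each station vs reported:
  K: calculated 93.8 vs reported 58.1 → residual 35.7 km
  L: calculated 153.2 vs reported 153.3 → residual 0.1 km
  M: calculated 246.9 vs reported 247.0 → residual 0.1 km
  N: calculated 187.9 vs reported 188.0 → residual 0.1 km
L, M, N are mutually consistent (residuals ≈ 0); K is off by 35.7 km.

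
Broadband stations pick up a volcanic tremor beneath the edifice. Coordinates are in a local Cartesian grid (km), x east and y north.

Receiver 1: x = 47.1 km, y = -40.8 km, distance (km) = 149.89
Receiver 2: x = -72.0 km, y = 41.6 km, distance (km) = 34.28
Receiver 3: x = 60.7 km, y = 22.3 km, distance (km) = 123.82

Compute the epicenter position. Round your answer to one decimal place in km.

(-53.4, 70.4)

Circle about each station: (x − 47.1)² + (y + 40.8)² = 149.89²; (x + 72.0)² + (y − 41.6)² = 34.28²; (x − 60.7)² + (y − 22.3)² = 123.82².
Subtracting the Receiver 1 equation from the Receiver 2 and Receiver 3 equations removes the quadratic terms:
-238.2 x + 164.8 y = 24323.40
27.2 x + 126.2 y = 7434.35
Solving the 2×2 system: x ≈ -53.4, y ≈ 70.4 km.
Check against Receiver 1 (with the unrounded x, y): √((x − 47.1)²+(y + 40.8)²) = 149.89 ≈ 149.89 km. ✓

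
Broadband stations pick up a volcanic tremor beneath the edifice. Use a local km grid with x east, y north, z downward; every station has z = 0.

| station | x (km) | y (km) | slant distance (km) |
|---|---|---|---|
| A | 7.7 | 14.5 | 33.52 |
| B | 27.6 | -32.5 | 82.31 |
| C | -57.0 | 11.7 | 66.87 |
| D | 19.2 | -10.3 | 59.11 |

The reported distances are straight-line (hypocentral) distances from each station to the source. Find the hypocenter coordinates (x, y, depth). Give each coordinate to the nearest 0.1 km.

x ≈ -0.1 km, y ≈ 43.6 km, depth ≈ 14.7 km

Each station gives a sphere (x−x_i)² + (y−y_i)² + z² = d_i² (stations at z=0).
Subtracting the A sphere from B and C: z² cancels, leaving linear equations in x and y:
39.8 x − 94.0 y = -4102.88
-129.4 x − 5.6 y = -231.66
Solving: x ≈ -0.097, y ≈ 43.607 km (keep extra digits for the depth step; rounded: -0.1, 43.6).
Then from the A sphere: z² = 33.52² − (x − 7.7)² − (y − 14.5)² with x = -0.097, y = 43.607, so z ≈ 14.683 ≈ 14.7 km.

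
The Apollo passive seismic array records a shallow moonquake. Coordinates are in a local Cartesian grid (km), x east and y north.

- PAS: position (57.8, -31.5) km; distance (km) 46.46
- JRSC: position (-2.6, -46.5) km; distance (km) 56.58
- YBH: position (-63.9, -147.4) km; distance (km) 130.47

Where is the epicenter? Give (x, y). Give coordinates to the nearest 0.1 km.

x ≈ 45.5 km, y ≈ -76.3 km

Circle about each station: (x − 57.8)² + (y + 31.5)² = 46.46²; (x + 2.6)² + (y + 46.5)² = 56.58²; (x + 63.9)² + (y + 147.4)² = 130.47².
Subtracting the PAS equation from the JRSC and YBH equations removes the quadratic terms:
-120.8 x − 30.0 y = -3206.84
-243.4 x − 231.8 y = 6612.99
Solving the 2×2 system: x ≈ 45.5, y ≈ -76.3 km.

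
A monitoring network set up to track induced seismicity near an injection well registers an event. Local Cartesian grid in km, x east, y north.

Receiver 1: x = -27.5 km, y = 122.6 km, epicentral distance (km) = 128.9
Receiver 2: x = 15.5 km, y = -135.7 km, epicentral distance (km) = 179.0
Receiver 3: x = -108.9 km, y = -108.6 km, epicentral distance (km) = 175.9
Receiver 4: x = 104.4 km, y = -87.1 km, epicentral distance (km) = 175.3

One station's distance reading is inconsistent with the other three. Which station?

Solve using three stations at a time. Using Receiver 2, Receiver 3, Receiver 4 (subtract circle equations pairwise → linear system) gives (x, y) ≈ (-15.7, 40.5).
Distances from that point to each station vs reported:
  Receiver 1: calculated 83.0 vs reported 128.9 → residual 45.9 km
  Receiver 2: calculated 178.9 vs reported 179.0 → residual 0.1 km
  Receiver 3: calculated 175.8 vs reported 175.9 → residual 0.1 km
  Receiver 4: calculated 175.2 vs reported 175.3 → residual 0.1 km
Receiver 2, Receiver 3, Receiver 4 are mutually consistent (residuals ≈ 0); Receiver 1 is off by 45.9 km.

Receiver 1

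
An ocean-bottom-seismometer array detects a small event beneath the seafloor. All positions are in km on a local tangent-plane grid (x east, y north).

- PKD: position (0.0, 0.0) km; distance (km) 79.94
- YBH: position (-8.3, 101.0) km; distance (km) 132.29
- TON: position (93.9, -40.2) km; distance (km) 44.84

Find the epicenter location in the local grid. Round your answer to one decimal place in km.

x ≈ 79.9 km, y ≈ 2.4 km

Circle about each station: x² + y² = 79.94²; (x + 8.3)² + (y − 101.0)² = 132.29²; (x − 93.9)² + (y + 40.2)² = 44.84².
Subtracting pairs of circle equations eliminates x²+y² and gives linear equations (the radical axes):
-16.6 x + 202.0 y = -840.35
187.8 x − 80.4 y = 14813.03
Solving the 2×2 system: x ≈ 79.9, y ≈ 2.4 km.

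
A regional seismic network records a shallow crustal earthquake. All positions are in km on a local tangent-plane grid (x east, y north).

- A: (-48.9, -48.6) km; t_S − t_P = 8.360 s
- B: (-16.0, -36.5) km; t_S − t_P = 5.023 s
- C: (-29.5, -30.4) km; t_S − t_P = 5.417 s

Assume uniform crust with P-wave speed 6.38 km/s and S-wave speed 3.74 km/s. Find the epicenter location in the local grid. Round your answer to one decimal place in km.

Distance from S−P lag: d = Δt · v_P v_S / (v_P − v_S) = Δt · (6.38·3.74)/(6.38−3.74) ≈ 9.0383·Δt.
So d_A = 75.56, d_B = 45.40, d_C = 48.96 km.
Circle about each station: (x + 48.9)² + (y + 48.6)² = 75.56²; (x + 16.0)² + (y + 36.5)² = 45.40²; (x + 29.5)² + (y + 30.4)² = 48.96².
Subtracting pairs of circle equations eliminates x²+y² and gives linear equations (the radical axes):
65.8 x + 24.2 y = 483.23
38.8 x + 36.4 y = 353.47
Solving the 2×2 system: x ≈ 6.2, y ≈ 3.1 km.

x ≈ 6.2 km, y ≈ 3.1 km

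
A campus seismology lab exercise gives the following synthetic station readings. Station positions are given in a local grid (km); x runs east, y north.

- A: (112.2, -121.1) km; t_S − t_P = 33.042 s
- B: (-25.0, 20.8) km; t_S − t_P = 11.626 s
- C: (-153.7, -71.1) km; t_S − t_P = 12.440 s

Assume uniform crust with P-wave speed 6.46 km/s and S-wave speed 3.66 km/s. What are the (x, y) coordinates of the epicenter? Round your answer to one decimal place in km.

Distance from S−P lag: d = Δt · v_P v_S / (v_P − v_S) = Δt · (6.46·3.66)/(6.46−3.66) ≈ 8.4441·Δt.
So d_A = 279.01, d_B = 98.17, d_C = 105.05 km.
Circle about each station: (x − 112.2)² + (y + 121.1)² = 279.01²; (x + 25.0)² + (y − 20.8)² = 98.17²; (x + 153.7)² + (y + 71.1)² = 105.05².
Subtracting the A equation from the B and C equations removes the quadratic terms:
-274.4 x + 283.8 y = 42012.82
-531.8 x + 100.0 y = 68235.93
Solving the 2×2 system: x ≈ -122.8, y ≈ 29.3 km.

-122.8 km east, 29.3 km north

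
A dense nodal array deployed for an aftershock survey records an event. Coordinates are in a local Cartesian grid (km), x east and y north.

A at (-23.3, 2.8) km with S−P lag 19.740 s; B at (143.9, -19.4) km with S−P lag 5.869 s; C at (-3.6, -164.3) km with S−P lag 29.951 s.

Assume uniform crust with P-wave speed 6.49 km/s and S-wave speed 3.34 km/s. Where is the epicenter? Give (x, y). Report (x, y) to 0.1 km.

Distance from S−P lag: d = Δt · v_P v_S / (v_P − v_S) = Δt · (6.49·3.34)/(6.49−3.34) ≈ 6.8815·Δt.
So d_A = 135.84, d_B = 40.39, d_C = 206.11 km.
Circle about each station: (x + 23.3)² + (y − 2.8)² = 135.84²; (x − 143.9)² + (y + 19.4)² = 40.39²; (x + 3.6)² + (y + 164.3)² = 206.11².
Subtracting the A equation from the B and C equations removes the quadratic terms:
334.4 x − 44.4 y = 37353.99
39.4 x − 334.2 y = 2427.89
Solving the 2×2 system: x ≈ 112.5, y ≈ 6.0 km.

x ≈ 112.5 km, y ≈ 6.0 km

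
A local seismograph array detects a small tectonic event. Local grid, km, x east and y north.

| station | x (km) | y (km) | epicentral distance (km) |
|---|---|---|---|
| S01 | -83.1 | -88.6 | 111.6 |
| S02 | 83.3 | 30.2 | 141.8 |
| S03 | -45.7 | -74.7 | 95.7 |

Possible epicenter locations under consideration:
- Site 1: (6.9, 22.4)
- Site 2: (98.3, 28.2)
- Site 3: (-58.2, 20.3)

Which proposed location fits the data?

For each candidate, compare |candidate − station| to the reported distance:
Site 1: residuals S01 31.3, S02 65.0, S03 14.7 → max 65.0 km
Site 2: residuals S01 104.2, S02 126.7, S03 81.3 → max 126.7 km
Site 3: residuals S01 0.1, S02 0.0, S03 0.1 → max 0.1 km
Only Site 3 has all residuals ≈ 0.

Site 3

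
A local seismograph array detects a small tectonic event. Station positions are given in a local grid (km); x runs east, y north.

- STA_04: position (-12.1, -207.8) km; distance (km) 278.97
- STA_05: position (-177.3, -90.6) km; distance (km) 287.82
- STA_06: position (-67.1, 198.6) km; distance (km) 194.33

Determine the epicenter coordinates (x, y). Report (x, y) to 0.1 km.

68.4 km east, 59.3 km north

Circle about each station: (x + 12.1)² + (y + 207.8)² = 278.97²; (x + 177.3)² + (y + 90.6)² = 287.82²; (x + 67.1)² + (y − 198.6)² = 194.33².
Subtracting the STA_04 equation from the STA_05 and STA_06 equations removes the quadratic terms:
-330.4 x + 234.4 y = -8699.69
-110.0 x + 812.8 y = 40677.23
Solving the 2×2 system: x ≈ 68.4, y ≈ 59.3 km.
Check against STA_04 (with the unrounded x, y): √((x + 12.1)²+(y + 207.8)²) = 278.97 ≈ 278.97 km. ✓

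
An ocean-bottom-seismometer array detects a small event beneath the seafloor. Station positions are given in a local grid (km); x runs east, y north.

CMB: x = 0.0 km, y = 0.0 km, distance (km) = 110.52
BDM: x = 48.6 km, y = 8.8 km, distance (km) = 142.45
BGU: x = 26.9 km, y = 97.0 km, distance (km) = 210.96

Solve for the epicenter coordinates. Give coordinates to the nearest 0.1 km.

-39.3 km east, -103.3 km north

Circle about each station: x² + y² = 110.52²; (x − 48.6)² + (y − 8.8)² = 142.45²; (x − 26.9)² + (y − 97.0)² = 210.96².
Subtracting the CMB equation from the BDM and BGU equations removes the quadratic terms:
97.2 x + 17.6 y = -5637.93
53.8 x + 194.0 y = -22156.84
Solving the 2×2 system: x ≈ -39.3, y ≈ -103.3 km.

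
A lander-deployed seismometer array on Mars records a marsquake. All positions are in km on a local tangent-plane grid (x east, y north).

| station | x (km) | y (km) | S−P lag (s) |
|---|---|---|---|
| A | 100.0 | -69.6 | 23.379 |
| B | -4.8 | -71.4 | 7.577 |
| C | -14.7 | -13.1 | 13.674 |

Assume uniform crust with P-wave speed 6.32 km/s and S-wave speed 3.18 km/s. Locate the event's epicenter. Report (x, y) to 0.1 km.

-47.6 km east, -94.2 km north

Distance from S−P lag: d = Δt · v_P v_S / (v_P − v_S) = Δt · (6.32·3.18)/(6.32−3.18) ≈ 6.4005·Δt.
So d_A = 149.64, d_B = 48.50, d_C = 87.52 km.
Circle about each station: (x − 100.0)² + (y + 69.6)² = 149.64²; (x + 4.8)² + (y + 71.4)² = 48.50²; (x + 14.7)² + (y + 13.1)² = 87.52².
Subtracting pairs of circle equations eliminates x²+y² and gives linear equations (the radical axes):
-209.6 x − 3.6 y = 10316.72
-229.4 x + 113.0 y = 275.92
Solving the 2×2 system: x ≈ -47.6, y ≈ -94.2 km.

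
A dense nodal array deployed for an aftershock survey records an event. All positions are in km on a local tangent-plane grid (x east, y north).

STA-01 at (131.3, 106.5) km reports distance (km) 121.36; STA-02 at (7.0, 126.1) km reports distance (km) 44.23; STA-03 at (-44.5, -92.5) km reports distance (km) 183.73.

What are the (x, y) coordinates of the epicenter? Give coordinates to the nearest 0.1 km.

(12.4, 82.2)

Circle about each station: (x − 131.3)² + (y − 106.5)² = 121.36²; (x − 7.0)² + (y − 126.1)² = 44.23²; (x + 44.5)² + (y + 92.5)² = 183.73².
Subtracting the STA-01 equation from the STA-02 and STA-03 equations removes the quadratic terms:
-248.6 x + 39.2 y = 140.23
-351.6 x − 398.0 y = -37073.90
Solving the 2×2 system: x ≈ 12.4, y ≈ 82.2 km.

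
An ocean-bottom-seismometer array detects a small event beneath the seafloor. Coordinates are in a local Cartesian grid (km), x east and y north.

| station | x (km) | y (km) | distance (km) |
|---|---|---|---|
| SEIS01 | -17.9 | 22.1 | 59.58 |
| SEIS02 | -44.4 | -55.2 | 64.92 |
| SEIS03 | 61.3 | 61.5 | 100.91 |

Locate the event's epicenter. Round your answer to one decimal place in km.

14.5 km east, -27.9 km north

Circle about each station: (x + 17.9)² + (y − 22.1)² = 59.58²; (x + 44.4)² + (y + 55.2)² = 64.92²; (x − 61.3)² + (y − 61.5)² = 100.91².
Subtracting the SEIS01 equation from the SEIS02 and SEIS03 equations removes the quadratic terms:
-53.0 x − 154.6 y = 3544.75
158.4 x + 78.8 y = 98.07
Solving the 2×2 system: x ≈ 14.5, y ≈ -27.9 km.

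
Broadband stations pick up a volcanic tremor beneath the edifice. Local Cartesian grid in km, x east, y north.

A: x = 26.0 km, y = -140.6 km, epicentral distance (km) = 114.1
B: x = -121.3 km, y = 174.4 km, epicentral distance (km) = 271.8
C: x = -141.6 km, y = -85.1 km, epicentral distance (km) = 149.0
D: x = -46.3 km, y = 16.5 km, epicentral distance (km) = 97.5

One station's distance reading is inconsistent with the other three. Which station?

Solve using three stations at a time. Using B, C, D (subtract circle equations pairwise → linear system) gives (x, y) ≈ (6.1, -65.7).
Distances from that point to each station vs reported:
  A: calculated 77.5 vs reported 114.1 → residual 36.6 km
  B: calculated 271.8 vs reported 271.8 → residual 0.0 km
  C: calculated 149.0 vs reported 149.0 → residual 0.0 km
  D: calculated 97.5 vs reported 97.5 → residual 0.0 km
B, C, D are mutually consistent (residuals ≈ 0); A is off by 36.6 km.

A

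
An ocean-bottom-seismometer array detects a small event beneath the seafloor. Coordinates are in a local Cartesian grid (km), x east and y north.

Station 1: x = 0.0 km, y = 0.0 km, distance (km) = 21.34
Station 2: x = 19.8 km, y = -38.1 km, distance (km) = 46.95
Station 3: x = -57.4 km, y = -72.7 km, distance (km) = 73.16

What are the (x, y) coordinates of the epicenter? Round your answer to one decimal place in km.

-18.4 km east, -10.8 km north

Circle about each station: x² + y² = 21.34²; (x − 19.8)² + (y + 38.1)² = 46.95²; (x + 57.4)² + (y + 72.7)² = 73.16².
Subtracting the Station 1 equation from the Station 2 and Station 3 equations removes the quadratic terms:
39.6 x − 76.2 y = 94.74
-114.8 x − 145.4 y = 3683.06
Solving the 2×2 system: x ≈ -18.4, y ≈ -10.8 km.
Check against Station 1 (with the unrounded x, y): √(x²+y²) = 21.34 ≈ 21.34 km. ✓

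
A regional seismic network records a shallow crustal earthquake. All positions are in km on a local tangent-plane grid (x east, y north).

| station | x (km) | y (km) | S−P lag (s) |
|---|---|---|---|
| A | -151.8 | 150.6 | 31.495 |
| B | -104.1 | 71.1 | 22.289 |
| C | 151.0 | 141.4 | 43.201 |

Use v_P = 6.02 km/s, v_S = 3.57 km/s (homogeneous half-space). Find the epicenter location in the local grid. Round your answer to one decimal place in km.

-119.7 km east, -123.8 km north

Distance from S−P lag: d = Δt · v_P v_S / (v_P − v_S) = Δt · (6.02·3.57)/(6.02−3.57) ≈ 8.7720·Δt.
So d_A = 276.27, d_B = 195.52, d_C = 378.96 km.
Circle about each station: (x + 151.8)² + (y − 150.6)² = 276.27²; (x + 104.1)² + (y − 71.1)² = 195.52²; (x − 151.0)² + (y − 141.4)² = 378.96².
Subtracting the A equation from the B and C equations removes the quadratic terms:
95.4 x − 159.0 y = 8265.46
605.6 x − 18.4 y = -70214.21
Solving the 2×2 system: x ≈ -119.7, y ≈ -123.8 km.
Check against A (with the unrounded x, y): √((x + 151.8)²+(y − 150.6)²) = 276.28 ≈ 276.27 km. ✓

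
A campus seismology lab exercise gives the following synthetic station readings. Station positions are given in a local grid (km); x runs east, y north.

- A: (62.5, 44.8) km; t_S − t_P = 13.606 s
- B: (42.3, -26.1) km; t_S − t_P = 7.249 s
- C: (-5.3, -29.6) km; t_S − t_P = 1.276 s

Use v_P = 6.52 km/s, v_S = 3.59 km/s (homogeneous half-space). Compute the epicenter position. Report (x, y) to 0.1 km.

Distance from S−P lag: d = Δt · v_P v_S / (v_P − v_S) = Δt · (6.52·3.59)/(6.52−3.59) ≈ 7.9887·Δt.
So d_A = 108.69, d_B = 57.91, d_C = 10.19 km.
Circle about each station: (x − 62.5)² + (y − 44.8)² = 108.69²; (x − 42.3)² + (y + 26.1)² = 57.91²; (x + 5.3)² + (y + 29.6)² = 10.19².
Subtracting the A equation from the B and C equations removes the quadratic terms:
-40.4 x − 141.8 y = 5017.16
-135.6 x − 148.8 y = 6700.64
Solving the 2×2 system: x ≈ -15.4, y ≈ -31.0 km.

(-15.4, -31.0)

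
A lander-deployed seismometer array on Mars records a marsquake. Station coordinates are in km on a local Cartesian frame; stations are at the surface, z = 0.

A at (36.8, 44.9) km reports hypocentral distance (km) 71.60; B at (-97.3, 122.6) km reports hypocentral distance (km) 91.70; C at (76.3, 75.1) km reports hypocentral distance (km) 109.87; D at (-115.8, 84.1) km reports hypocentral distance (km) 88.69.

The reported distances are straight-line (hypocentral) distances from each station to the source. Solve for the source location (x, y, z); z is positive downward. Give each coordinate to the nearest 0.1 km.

(-31.6, 60.3, 14.5)

Each station gives a sphere (x−x_i)² + (y−y_i)² + z² = d_i² (stations at z=0).
Subtracting the A sphere from B and C: z² cancels, leaving linear equations in x and y:
-268.2 x + 155.4 y = 17845.47
79.0 x + 60.4 y = 1146.59
Solving: x ≈ -31.595, y ≈ 60.307 km (keep extra digits for the depth step; rounded: -31.6, 60.3).
Then from the A sphere: z² = 71.60² − (x − 36.8)² − (y − 44.9)² with x = -31.595, y = 60.307, so z ≈ 14.536 ≈ 14.5 km.
Check against D (with the unrounded solution): distance 88.70 ≈ 88.69 km. ✓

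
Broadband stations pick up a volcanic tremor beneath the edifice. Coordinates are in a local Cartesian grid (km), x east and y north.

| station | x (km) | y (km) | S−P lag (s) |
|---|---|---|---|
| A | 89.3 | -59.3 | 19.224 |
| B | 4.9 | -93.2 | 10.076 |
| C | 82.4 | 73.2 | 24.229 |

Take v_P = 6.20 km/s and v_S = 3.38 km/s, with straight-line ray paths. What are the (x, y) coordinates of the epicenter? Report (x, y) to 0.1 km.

-52.9 km east, -45.6 km north

Distance from S−P lag: d = Δt · v_P v_S / (v_P − v_S) = Δt · (6.20·3.38)/(6.20−3.38) ≈ 7.4312·Δt.
So d_A = 142.86, d_B = 74.88, d_C = 180.05 km.
Circle about each station: (x − 89.3)² + (y + 59.3)² = 142.86²; (x − 4.9)² + (y + 93.2)² = 74.88²; (x − 82.4)² + (y − 73.2)² = 180.05².
Subtracting the A equation from the B and C equations removes the quadratic terms:
-168.8 x − 67.8 y = 12021.24
-13.8 x + 265.0 y = -11352.00
Solving the 2×2 system: x ≈ -52.9, y ≈ -45.6 km.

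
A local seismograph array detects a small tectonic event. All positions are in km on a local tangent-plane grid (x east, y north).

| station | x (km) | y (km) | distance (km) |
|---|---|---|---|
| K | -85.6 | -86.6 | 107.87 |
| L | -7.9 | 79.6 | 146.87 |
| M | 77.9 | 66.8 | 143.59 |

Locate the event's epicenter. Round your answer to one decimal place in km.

(20.0, -64.6)

Circle about each station: (x + 85.6)² + (y + 86.6)² = 107.87²; (x + 7.9)² + (y − 79.6)² = 146.87²; (x − 77.9)² + (y − 66.8)² = 143.59².
Subtracting the K equation from the L and M equations removes the quadratic terms:
155.4 x + 332.4 y = -18363.21
327.0 x + 306.8 y = -13278.42
Solving the 2×2 system: x ≈ 20.0, y ≈ -64.6 km.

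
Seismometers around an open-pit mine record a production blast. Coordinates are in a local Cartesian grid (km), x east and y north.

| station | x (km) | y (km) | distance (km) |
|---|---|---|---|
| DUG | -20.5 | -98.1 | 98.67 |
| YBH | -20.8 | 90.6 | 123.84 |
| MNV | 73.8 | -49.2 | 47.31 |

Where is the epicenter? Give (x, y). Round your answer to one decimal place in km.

Circle about each station: (x + 20.5)² + (y + 98.1)² = 98.67²; (x + 20.8)² + (y − 90.6)² = 123.84²; (x − 73.8)² + (y + 49.2)² = 47.31².
Subtracting the DUG equation from the YBH and MNV equations removes the quadratic terms:
-0.6 x + 377.4 y = -7003.44
188.6 x + 97.8 y = 5320.75
Solving the 2×2 system: x ≈ 37.8, y ≈ -18.5 km.

x ≈ 37.8 km, y ≈ -18.5 km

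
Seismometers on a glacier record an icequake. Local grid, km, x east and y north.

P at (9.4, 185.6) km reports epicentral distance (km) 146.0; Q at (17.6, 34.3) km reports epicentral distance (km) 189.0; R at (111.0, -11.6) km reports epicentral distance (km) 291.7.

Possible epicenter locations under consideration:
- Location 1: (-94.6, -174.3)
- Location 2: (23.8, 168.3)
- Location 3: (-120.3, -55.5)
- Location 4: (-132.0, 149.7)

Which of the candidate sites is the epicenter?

Location 4

For each candidate, compare |candidate − station| to the reported distance:
Location 1: residuals P 228.6, Q 47.9, R 29.5 → max 228.6 km
Location 2: residuals P 123.5, Q 54.9, R 91.8 → max 123.5 km
Location 3: residuals P 127.8, Q 24.4, R 56.3 → max 127.8 km
Location 4: residuals P 0.1, Q 0.1, R 0.0 → max 0.1 km
Only Location 4 has all residuals ≈ 0.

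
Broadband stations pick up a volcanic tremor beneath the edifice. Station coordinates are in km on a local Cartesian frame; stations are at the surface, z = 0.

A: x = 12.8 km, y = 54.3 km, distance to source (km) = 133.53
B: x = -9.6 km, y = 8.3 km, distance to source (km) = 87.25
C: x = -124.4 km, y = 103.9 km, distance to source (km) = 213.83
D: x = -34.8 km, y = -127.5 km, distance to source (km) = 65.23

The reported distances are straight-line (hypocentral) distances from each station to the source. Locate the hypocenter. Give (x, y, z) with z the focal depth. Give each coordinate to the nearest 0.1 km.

Each station gives a sphere (x−x_i)² + (y−y_i)² + z² = d_i² (stations at z=0).
Subtracting the A sphere from B and C: z² cancels, leaving linear equations in x and y:
-44.8 x − 92.0 y = 7266.42
-274.4 x + 99.2 y = -4734.77
Solving: x ≈ -9.607, y ≈ -74.304 km (keep extra digits for the depth step; rounded: -9.6, -74.3).
Then from the A sphere: z² = 133.53² − (x − 12.8)² − (y − 54.3)² with x = -9.607, y = -74.304, so z ≈ 28.093 ≈ 28.1 km.

x ≈ -9.6 km, y ≈ -74.3 km, depth ≈ 28.1 km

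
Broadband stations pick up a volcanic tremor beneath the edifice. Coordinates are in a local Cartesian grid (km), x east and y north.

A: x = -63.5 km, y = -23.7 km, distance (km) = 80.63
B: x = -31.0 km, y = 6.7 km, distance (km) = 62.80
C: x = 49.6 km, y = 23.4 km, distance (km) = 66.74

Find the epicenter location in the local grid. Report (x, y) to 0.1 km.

(16.4, -34.5)

Circle about each station: (x + 63.5)² + (y + 23.7)² = 80.63²; (x + 31.0)² + (y − 6.7)² = 62.80²; (x − 49.6)² + (y − 23.4)² = 66.74².
Subtracting pairs of circle equations eliminates x²+y² and gives linear equations (the radical axes):
65.0 x + 60.8 y = -1030.69
226.2 x + 94.2 y = 460.75
Solving the 2×2 system: x ≈ 16.4, y ≈ -34.5 km.
Check against A (with the unrounded x, y): √((x + 63.5)²+(y + 23.7)²) = 80.62 ≈ 80.63 km. ✓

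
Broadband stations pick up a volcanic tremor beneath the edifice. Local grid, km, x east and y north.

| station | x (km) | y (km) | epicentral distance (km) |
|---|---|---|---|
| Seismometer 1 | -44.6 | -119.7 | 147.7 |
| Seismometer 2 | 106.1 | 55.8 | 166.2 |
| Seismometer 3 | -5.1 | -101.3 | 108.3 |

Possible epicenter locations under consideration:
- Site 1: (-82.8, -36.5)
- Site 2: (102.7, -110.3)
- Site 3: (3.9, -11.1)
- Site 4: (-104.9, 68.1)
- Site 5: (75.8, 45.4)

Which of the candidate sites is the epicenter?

For each candidate, compare |candidate − station| to the reported distance:
Site 1: residuals Seismometer 1 56.1, Seismometer 2 44.0, Seismometer 3 7.1 → max 56.1 km
Site 2: residuals Seismometer 1 0.1, Seismometer 2 0.1, Seismometer 3 0.1 → max 0.1 km
Site 3: residuals Seismometer 1 28.8, Seismometer 2 44.1, Seismometer 3 17.7 → max 44.1 km
Site 4: residuals Seismometer 1 49.5, Seismometer 2 45.2, Seismometer 3 88.3 → max 88.3 km
Site 5: residuals Seismometer 1 56.6, Seismometer 2 134.2, Seismometer 3 59.2 → max 134.2 km
Only Site 2 has all residuals ≈ 0.

Site 2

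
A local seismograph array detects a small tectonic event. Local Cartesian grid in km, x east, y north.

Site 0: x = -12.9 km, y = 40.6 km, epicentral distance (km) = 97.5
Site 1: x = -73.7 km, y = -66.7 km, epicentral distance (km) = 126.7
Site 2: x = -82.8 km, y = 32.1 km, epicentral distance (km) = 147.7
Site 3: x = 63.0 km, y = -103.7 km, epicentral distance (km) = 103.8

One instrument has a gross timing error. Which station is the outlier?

Solve using three stations at a time. Using Site 0, Site 1, Site 2 (subtract circle equations pairwise → linear system) gives (x, y) ≈ (48.8, -34.8).
Distances from that point to each station vs reported:
  Site 0: calculated 97.4 vs reported 97.5 → residual 0.1 km
  Site 1: calculated 126.6 vs reported 126.7 → residual 0.1 km
  Site 2: calculated 147.6 vs reported 147.7 → residual 0.1 km
  Site 3: calculated 70.4 vs reported 103.8 → residual 33.4 km
Site 0, Site 1, Site 2 are mutually consistent (residuals ≈ 0); Site 3 is off by 33.4 km.

Site 3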